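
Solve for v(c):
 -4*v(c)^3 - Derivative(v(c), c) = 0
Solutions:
 v(c) = -sqrt(2)*sqrt(-1/(C1 - 4*c))/2
 v(c) = sqrt(2)*sqrt(-1/(C1 - 4*c))/2


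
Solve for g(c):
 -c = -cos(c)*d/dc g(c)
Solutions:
 g(c) = C1 + Integral(c/cos(c), c)


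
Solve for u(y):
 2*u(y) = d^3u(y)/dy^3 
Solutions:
 u(y) = C3*exp(2^(1/3)*y) + (C1*sin(2^(1/3)*sqrt(3)*y/2) + C2*cos(2^(1/3)*sqrt(3)*y/2))*exp(-2^(1/3)*y/2)


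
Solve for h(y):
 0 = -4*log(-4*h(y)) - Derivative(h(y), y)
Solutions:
 Integral(1/(log(-_y) + 2*log(2)), (_y, h(y)))/4 = C1 - y


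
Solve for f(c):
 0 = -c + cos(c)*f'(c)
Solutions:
 f(c) = C1 + Integral(c/cos(c), c)


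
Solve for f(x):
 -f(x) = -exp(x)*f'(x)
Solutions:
 f(x) = C1*exp(-exp(-x))


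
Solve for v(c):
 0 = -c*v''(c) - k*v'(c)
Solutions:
 v(c) = C1 + c^(1 - re(k))*(C2*sin(log(c)*Abs(im(k))) + C3*cos(log(c)*im(k)))


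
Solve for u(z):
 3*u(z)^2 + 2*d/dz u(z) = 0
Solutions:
 u(z) = 2/(C1 + 3*z)


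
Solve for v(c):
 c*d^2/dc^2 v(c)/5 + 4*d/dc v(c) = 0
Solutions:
 v(c) = C1 + C2/c^19


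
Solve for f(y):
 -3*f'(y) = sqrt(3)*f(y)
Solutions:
 f(y) = C1*exp(-sqrt(3)*y/3)


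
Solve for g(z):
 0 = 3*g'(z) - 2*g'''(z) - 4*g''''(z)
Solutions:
 g(z) = C1 + C2*exp(-z*((9*sqrt(79) + 80)^(-1/3) + 2 + (9*sqrt(79) + 80)^(1/3))/12)*sin(sqrt(3)*z*(-(9*sqrt(79) + 80)^(1/3) + (9*sqrt(79) + 80)^(-1/3))/12) + C3*exp(-z*((9*sqrt(79) + 80)^(-1/3) + 2 + (9*sqrt(79) + 80)^(1/3))/12)*cos(sqrt(3)*z*(-(9*sqrt(79) + 80)^(1/3) + (9*sqrt(79) + 80)^(-1/3))/12) + C4*exp(z*(-1 + (9*sqrt(79) + 80)^(-1/3) + (9*sqrt(79) + 80)^(1/3))/6)


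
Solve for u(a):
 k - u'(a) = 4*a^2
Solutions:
 u(a) = C1 - 4*a^3/3 + a*k


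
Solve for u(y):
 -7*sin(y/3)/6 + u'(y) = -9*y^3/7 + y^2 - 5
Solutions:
 u(y) = C1 - 9*y^4/28 + y^3/3 - 5*y - 7*cos(y/3)/2


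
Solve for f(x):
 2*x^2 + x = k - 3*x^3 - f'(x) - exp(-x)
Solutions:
 f(x) = C1 + k*x - 3*x^4/4 - 2*x^3/3 - x^2/2 + exp(-x)


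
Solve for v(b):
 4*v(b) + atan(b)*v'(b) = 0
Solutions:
 v(b) = C1*exp(-4*Integral(1/atan(b), b))


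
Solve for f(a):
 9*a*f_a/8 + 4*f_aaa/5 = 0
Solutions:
 f(a) = C1 + Integral(C2*airyai(-90^(1/3)*a/4) + C3*airybi(-90^(1/3)*a/4), a)


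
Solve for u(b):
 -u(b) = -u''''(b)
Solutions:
 u(b) = C1*exp(-b) + C2*exp(b) + C3*sin(b) + C4*cos(b)


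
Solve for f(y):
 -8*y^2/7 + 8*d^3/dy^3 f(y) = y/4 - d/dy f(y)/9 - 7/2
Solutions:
 f(y) = C1 + C2*sin(sqrt(2)*y/12) + C3*cos(sqrt(2)*y/12) + 24*y^3/7 + 9*y^2/8 - 21177*y/14


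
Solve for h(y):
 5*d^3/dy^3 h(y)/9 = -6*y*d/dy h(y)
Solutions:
 h(y) = C1 + Integral(C2*airyai(-3*2^(1/3)*5^(2/3)*y/5) + C3*airybi(-3*2^(1/3)*5^(2/3)*y/5), y)


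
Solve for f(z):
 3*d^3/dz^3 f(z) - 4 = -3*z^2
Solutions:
 f(z) = C1 + C2*z + C3*z^2 - z^5/60 + 2*z^3/9


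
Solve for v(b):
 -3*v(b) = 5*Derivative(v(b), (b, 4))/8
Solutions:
 v(b) = (C1*sin(5^(3/4)*6^(1/4)*b/5) + C2*cos(5^(3/4)*6^(1/4)*b/5))*exp(-5^(3/4)*6^(1/4)*b/5) + (C3*sin(5^(3/4)*6^(1/4)*b/5) + C4*cos(5^(3/4)*6^(1/4)*b/5))*exp(5^(3/4)*6^(1/4)*b/5)


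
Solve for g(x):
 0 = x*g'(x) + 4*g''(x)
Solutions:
 g(x) = C1 + C2*erf(sqrt(2)*x/4)


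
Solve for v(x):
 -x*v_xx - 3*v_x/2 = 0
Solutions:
 v(x) = C1 + C2/sqrt(x)


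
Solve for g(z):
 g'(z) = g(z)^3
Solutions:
 g(z) = -sqrt(2)*sqrt(-1/(C1 + z))/2
 g(z) = sqrt(2)*sqrt(-1/(C1 + z))/2


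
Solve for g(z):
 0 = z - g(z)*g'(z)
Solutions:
 g(z) = -sqrt(C1 + z^2)
 g(z) = sqrt(C1 + z^2)


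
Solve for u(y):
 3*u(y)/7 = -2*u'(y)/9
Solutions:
 u(y) = C1*exp(-27*y/14)


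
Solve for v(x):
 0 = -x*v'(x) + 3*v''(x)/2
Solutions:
 v(x) = C1 + C2*erfi(sqrt(3)*x/3)


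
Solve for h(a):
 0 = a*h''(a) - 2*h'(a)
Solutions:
 h(a) = C1 + C2*a^3


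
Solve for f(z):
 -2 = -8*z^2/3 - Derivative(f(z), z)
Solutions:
 f(z) = C1 - 8*z^3/9 + 2*z


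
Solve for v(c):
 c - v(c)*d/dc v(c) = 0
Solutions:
 v(c) = -sqrt(C1 + c^2)
 v(c) = sqrt(C1 + c^2)


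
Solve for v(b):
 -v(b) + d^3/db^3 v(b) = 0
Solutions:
 v(b) = C3*exp(b) + (C1*sin(sqrt(3)*b/2) + C2*cos(sqrt(3)*b/2))*exp(-b/2)


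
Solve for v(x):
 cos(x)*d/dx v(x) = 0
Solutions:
 v(x) = C1


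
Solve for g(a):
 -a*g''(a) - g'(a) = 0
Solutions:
 g(a) = C1 + C2*log(a)


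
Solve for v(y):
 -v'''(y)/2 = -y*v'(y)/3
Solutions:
 v(y) = C1 + Integral(C2*airyai(2^(1/3)*3^(2/3)*y/3) + C3*airybi(2^(1/3)*3^(2/3)*y/3), y)


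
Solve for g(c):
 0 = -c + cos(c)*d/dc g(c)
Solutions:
 g(c) = C1 + Integral(c/cos(c), c)


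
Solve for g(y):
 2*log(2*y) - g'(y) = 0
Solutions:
 g(y) = C1 + 2*y*log(y) - 2*y + y*log(4)


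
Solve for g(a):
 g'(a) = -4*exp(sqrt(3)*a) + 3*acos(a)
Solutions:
 g(a) = C1 + 3*a*acos(a) - 3*sqrt(1 - a^2) - 4*sqrt(3)*exp(sqrt(3)*a)/3


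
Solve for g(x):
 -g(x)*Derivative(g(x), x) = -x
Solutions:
 g(x) = -sqrt(C1 + x^2)
 g(x) = sqrt(C1 + x^2)


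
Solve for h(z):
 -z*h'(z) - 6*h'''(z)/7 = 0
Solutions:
 h(z) = C1 + Integral(C2*airyai(-6^(2/3)*7^(1/3)*z/6) + C3*airybi(-6^(2/3)*7^(1/3)*z/6), z)


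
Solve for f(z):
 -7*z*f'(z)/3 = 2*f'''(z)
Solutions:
 f(z) = C1 + Integral(C2*airyai(-6^(2/3)*7^(1/3)*z/6) + C3*airybi(-6^(2/3)*7^(1/3)*z/6), z)


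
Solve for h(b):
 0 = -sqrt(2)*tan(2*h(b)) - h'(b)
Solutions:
 h(b) = -asin(C1*exp(-2*sqrt(2)*b))/2 + pi/2
 h(b) = asin(C1*exp(-2*sqrt(2)*b))/2


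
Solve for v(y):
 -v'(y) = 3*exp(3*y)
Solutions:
 v(y) = C1 - exp(3*y)


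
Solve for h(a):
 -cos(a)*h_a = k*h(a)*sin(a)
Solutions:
 h(a) = C1*exp(k*log(cos(a)))


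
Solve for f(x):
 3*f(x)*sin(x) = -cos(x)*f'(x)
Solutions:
 f(x) = C1*cos(x)^3


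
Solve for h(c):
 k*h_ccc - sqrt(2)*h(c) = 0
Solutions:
 h(c) = C1*exp(2^(1/6)*c*(1/k)^(1/3)) + C2*exp(2^(1/6)*c*(-1 + sqrt(3)*I)*(1/k)^(1/3)/2) + C3*exp(-2^(1/6)*c*(1 + sqrt(3)*I)*(1/k)^(1/3)/2)


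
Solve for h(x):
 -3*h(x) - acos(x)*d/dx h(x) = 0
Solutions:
 h(x) = C1*exp(-3*Integral(1/acos(x), x))


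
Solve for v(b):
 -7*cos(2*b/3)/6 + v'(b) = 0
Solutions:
 v(b) = C1 + 7*sin(2*b/3)/4


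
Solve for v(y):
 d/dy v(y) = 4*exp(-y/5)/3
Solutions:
 v(y) = C1 - 20*exp(-y/5)/3


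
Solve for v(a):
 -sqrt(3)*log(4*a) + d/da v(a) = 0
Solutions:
 v(a) = C1 + sqrt(3)*a*log(a) - sqrt(3)*a + 2*sqrt(3)*a*log(2)


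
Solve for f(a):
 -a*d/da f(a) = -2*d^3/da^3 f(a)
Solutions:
 f(a) = C1 + Integral(C2*airyai(2^(2/3)*a/2) + C3*airybi(2^(2/3)*a/2), a)


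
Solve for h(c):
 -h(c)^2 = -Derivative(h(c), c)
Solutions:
 h(c) = -1/(C1 + c)


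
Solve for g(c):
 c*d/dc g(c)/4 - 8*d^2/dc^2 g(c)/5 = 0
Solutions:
 g(c) = C1 + C2*erfi(sqrt(5)*c/8)


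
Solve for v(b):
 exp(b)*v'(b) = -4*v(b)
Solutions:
 v(b) = C1*exp(4*exp(-b))


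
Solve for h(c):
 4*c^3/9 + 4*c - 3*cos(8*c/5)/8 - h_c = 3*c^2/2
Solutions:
 h(c) = C1 + c^4/9 - c^3/2 + 2*c^2 - 15*sin(8*c/5)/64


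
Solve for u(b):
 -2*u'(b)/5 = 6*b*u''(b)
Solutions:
 u(b) = C1 + C2*b^(14/15)


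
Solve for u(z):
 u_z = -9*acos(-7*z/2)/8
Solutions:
 u(z) = C1 - 9*z*acos(-7*z/2)/8 - 9*sqrt(4 - 49*z^2)/56


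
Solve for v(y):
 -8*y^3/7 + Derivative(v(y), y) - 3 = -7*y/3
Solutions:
 v(y) = C1 + 2*y^4/7 - 7*y^2/6 + 3*y


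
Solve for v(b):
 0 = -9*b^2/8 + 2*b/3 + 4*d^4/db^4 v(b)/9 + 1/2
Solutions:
 v(b) = C1 + C2*b + C3*b^2 + C4*b^3 + 9*b^6/1280 - b^5/80 - 3*b^4/64


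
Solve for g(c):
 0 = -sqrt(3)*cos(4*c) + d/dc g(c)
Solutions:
 g(c) = C1 + sqrt(3)*sin(4*c)/4


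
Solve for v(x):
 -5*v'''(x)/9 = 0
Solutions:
 v(x) = C1 + C2*x + C3*x^2


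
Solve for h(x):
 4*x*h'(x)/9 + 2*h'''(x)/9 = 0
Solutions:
 h(x) = C1 + Integral(C2*airyai(-2^(1/3)*x) + C3*airybi(-2^(1/3)*x), x)


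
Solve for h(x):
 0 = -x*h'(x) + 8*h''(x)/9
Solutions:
 h(x) = C1 + C2*erfi(3*x/4)


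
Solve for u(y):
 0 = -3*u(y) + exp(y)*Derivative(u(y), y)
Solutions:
 u(y) = C1*exp(-3*exp(-y))


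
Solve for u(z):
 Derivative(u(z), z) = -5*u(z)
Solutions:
 u(z) = C1*exp(-5*z)


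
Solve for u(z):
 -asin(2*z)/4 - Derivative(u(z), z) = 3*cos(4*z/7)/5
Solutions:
 u(z) = C1 - z*asin(2*z)/4 - sqrt(1 - 4*z^2)/8 - 21*sin(4*z/7)/20


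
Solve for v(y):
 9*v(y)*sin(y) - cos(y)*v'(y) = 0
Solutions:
 v(y) = C1/cos(y)^9


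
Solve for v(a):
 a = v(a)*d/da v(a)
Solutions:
 v(a) = -sqrt(C1 + a^2)
 v(a) = sqrt(C1 + a^2)


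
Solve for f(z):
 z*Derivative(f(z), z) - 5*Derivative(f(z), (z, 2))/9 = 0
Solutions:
 f(z) = C1 + C2*erfi(3*sqrt(10)*z/10)


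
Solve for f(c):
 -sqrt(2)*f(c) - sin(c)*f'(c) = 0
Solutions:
 f(c) = C1*(cos(c) + 1)^(sqrt(2)/2)/(cos(c) - 1)^(sqrt(2)/2)


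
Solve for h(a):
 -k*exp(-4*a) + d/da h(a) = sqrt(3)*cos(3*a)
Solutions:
 h(a) = C1 - k*exp(-4*a)/4 + sqrt(3)*sin(3*a)/3


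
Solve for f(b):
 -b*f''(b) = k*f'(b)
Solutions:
 f(b) = C1 + b^(1 - re(k))*(C2*sin(log(b)*Abs(im(k))) + C3*cos(log(b)*im(k)))


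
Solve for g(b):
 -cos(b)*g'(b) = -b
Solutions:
 g(b) = C1 + Integral(b/cos(b), b)


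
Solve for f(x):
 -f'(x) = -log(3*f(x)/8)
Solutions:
 Integral(1/(-log(_y) - log(3) + 3*log(2)), (_y, f(x))) = C1 - x


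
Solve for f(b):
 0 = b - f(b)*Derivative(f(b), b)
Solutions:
 f(b) = -sqrt(C1 + b^2)
 f(b) = sqrt(C1 + b^2)


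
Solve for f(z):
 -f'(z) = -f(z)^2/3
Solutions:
 f(z) = -3/(C1 + z)


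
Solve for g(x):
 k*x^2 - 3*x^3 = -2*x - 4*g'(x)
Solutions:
 g(x) = C1 - k*x^3/12 + 3*x^4/16 - x^2/4


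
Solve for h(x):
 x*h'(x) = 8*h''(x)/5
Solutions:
 h(x) = C1 + C2*erfi(sqrt(5)*x/4)


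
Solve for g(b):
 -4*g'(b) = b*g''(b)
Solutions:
 g(b) = C1 + C2/b^3


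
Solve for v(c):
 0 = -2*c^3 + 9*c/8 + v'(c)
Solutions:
 v(c) = C1 + c^4/2 - 9*c^2/16


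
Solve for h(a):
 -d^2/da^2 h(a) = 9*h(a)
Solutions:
 h(a) = C1*sin(3*a) + C2*cos(3*a)


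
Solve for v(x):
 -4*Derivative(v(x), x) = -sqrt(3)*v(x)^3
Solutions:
 v(x) = -sqrt(2)*sqrt(-1/(C1 + sqrt(3)*x))
 v(x) = sqrt(2)*sqrt(-1/(C1 + sqrt(3)*x))


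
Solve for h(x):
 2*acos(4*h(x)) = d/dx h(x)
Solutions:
 Integral(1/acos(4*_y), (_y, h(x))) = C1 + 2*x


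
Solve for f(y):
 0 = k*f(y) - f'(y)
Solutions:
 f(y) = C1*exp(k*y)


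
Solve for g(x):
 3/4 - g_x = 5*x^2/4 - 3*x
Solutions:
 g(x) = C1 - 5*x^3/12 + 3*x^2/2 + 3*x/4


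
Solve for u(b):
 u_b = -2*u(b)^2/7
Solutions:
 u(b) = 7/(C1 + 2*b)


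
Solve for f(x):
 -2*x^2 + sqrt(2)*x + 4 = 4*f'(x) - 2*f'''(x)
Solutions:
 f(x) = C1 + C2*exp(-sqrt(2)*x) + C3*exp(sqrt(2)*x) - x^3/6 + sqrt(2)*x^2/8 + x/2


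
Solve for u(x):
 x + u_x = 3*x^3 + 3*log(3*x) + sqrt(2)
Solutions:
 u(x) = C1 + 3*x^4/4 - x^2/2 + 3*x*log(x) - 3*x + sqrt(2)*x + x*log(27)


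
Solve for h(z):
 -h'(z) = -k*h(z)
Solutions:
 h(z) = C1*exp(k*z)


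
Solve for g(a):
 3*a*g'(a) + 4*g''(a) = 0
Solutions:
 g(a) = C1 + C2*erf(sqrt(6)*a/4)


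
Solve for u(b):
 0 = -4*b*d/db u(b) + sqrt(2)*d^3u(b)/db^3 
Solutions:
 u(b) = C1 + Integral(C2*airyai(sqrt(2)*b) + C3*airybi(sqrt(2)*b), b)


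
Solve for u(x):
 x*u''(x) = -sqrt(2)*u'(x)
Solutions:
 u(x) = C1 + C2*x^(1 - sqrt(2))


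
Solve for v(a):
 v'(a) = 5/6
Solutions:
 v(a) = C1 + 5*a/6


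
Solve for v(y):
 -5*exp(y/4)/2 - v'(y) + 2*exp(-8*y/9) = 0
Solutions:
 v(y) = C1 - 10*exp(y/4) - 9*exp(-8*y/9)/4


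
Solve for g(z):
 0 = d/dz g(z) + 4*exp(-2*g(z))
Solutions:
 g(z) = log(-sqrt(C1 - 8*z))
 g(z) = log(C1 - 8*z)/2


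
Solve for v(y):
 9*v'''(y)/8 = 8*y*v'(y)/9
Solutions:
 v(y) = C1 + Integral(C2*airyai(4*3^(2/3)*y/9) + C3*airybi(4*3^(2/3)*y/9), y)


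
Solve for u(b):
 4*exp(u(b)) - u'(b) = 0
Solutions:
 u(b) = log(-1/(C1 + 4*b))


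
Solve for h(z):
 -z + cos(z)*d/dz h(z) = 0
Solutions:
 h(z) = C1 + Integral(z/cos(z), z)


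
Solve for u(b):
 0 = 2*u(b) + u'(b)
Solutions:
 u(b) = C1*exp(-2*b)


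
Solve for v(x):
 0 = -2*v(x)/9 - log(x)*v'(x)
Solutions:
 v(x) = C1*exp(-2*li(x)/9)


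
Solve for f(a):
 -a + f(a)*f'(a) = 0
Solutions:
 f(a) = -sqrt(C1 + a^2)
 f(a) = sqrt(C1 + a^2)


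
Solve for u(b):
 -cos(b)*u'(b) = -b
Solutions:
 u(b) = C1 + Integral(b/cos(b), b)


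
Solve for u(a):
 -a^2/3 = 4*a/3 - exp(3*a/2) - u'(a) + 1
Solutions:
 u(a) = C1 + a^3/9 + 2*a^2/3 + a - 2*exp(3*a/2)/3


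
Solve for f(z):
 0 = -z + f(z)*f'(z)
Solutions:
 f(z) = -sqrt(C1 + z^2)
 f(z) = sqrt(C1 + z^2)


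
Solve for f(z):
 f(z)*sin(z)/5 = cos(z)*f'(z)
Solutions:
 f(z) = C1/cos(z)^(1/5)


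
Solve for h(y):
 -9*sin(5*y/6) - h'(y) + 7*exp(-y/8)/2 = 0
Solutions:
 h(y) = C1 + 54*cos(5*y/6)/5 - 28*exp(-y/8)


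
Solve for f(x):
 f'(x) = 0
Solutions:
 f(x) = C1


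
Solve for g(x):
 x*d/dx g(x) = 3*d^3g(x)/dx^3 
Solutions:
 g(x) = C1 + Integral(C2*airyai(3^(2/3)*x/3) + C3*airybi(3^(2/3)*x/3), x)


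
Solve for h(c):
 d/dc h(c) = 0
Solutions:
 h(c) = C1


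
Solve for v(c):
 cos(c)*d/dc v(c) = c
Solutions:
 v(c) = C1 + Integral(c/cos(c), c)


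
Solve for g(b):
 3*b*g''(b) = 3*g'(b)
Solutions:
 g(b) = C1 + C2*b^2


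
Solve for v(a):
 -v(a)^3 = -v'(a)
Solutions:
 v(a) = -sqrt(2)*sqrt(-1/(C1 + a))/2
 v(a) = sqrt(2)*sqrt(-1/(C1 + a))/2


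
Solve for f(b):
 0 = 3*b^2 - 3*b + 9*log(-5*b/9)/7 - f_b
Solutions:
 f(b) = C1 + b^3 - 3*b^2/2 + 9*b*log(-b)/7 + 9*b*(-2*log(3) - 1 + log(5))/7


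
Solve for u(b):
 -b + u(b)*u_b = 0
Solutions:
 u(b) = -sqrt(C1 + b^2)
 u(b) = sqrt(C1 + b^2)


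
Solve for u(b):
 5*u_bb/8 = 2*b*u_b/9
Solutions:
 u(b) = C1 + C2*erfi(2*sqrt(10)*b/15)


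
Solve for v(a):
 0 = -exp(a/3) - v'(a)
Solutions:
 v(a) = C1 - 3*exp(a/3)


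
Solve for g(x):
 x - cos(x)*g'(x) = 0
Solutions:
 g(x) = C1 + Integral(x/cos(x), x)


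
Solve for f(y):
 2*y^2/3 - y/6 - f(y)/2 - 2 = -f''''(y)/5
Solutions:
 f(y) = C1*exp(-2^(3/4)*5^(1/4)*y/2) + C2*exp(2^(3/4)*5^(1/4)*y/2) + C3*sin(2^(3/4)*5^(1/4)*y/2) + C4*cos(2^(3/4)*5^(1/4)*y/2) + 4*y^2/3 - y/3 - 4


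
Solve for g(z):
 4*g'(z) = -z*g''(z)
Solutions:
 g(z) = C1 + C2/z^3


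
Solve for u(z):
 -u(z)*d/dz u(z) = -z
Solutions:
 u(z) = -sqrt(C1 + z^2)
 u(z) = sqrt(C1 + z^2)


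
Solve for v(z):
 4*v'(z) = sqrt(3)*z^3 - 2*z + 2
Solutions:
 v(z) = C1 + sqrt(3)*z^4/16 - z^2/4 + z/2


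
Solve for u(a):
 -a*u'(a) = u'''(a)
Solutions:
 u(a) = C1 + Integral(C2*airyai(-a) + C3*airybi(-a), a)


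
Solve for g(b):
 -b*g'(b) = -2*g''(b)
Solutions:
 g(b) = C1 + C2*erfi(b/2)


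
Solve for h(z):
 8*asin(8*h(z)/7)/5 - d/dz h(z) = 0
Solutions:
 Integral(1/asin(8*_y/7), (_y, h(z))) = C1 + 8*z/5


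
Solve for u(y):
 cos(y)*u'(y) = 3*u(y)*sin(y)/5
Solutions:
 u(y) = C1/cos(y)^(3/5)


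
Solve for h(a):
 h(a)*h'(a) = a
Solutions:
 h(a) = -sqrt(C1 + a^2)
 h(a) = sqrt(C1 + a^2)


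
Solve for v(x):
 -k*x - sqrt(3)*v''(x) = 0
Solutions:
 v(x) = C1 + C2*x - sqrt(3)*k*x^3/18


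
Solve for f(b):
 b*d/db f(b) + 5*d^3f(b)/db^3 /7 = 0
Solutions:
 f(b) = C1 + Integral(C2*airyai(-5^(2/3)*7^(1/3)*b/5) + C3*airybi(-5^(2/3)*7^(1/3)*b/5), b)


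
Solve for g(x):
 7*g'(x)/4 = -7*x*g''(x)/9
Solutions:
 g(x) = C1 + C2/x^(5/4)


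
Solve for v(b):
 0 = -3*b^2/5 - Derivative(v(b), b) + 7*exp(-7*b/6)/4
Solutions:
 v(b) = C1 - b^3/5 - 3*exp(-7*b/6)/2


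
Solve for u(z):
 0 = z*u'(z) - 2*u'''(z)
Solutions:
 u(z) = C1 + Integral(C2*airyai(2^(2/3)*z/2) + C3*airybi(2^(2/3)*z/2), z)


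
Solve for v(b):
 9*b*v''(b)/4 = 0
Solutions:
 v(b) = C1 + C2*b


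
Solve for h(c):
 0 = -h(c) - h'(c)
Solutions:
 h(c) = C1*exp(-c)


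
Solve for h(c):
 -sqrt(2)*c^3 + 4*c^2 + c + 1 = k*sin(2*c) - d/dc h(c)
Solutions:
 h(c) = C1 + sqrt(2)*c^4/4 - 4*c^3/3 - c^2/2 - c - k*cos(2*c)/2


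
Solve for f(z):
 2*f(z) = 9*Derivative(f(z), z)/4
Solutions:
 f(z) = C1*exp(8*z/9)


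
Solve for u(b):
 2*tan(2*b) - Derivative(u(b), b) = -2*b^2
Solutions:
 u(b) = C1 + 2*b^3/3 - log(cos(2*b))


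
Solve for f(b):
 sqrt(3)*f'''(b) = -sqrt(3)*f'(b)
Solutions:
 f(b) = C1 + C2*sin(b) + C3*cos(b)


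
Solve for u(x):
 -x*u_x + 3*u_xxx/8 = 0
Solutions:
 u(x) = C1 + Integral(C2*airyai(2*3^(2/3)*x/3) + C3*airybi(2*3^(2/3)*x/3), x)


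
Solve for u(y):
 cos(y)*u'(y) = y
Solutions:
 u(y) = C1 + Integral(y/cos(y), y)


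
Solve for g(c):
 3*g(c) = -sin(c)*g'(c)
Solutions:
 g(c) = C1*(cos(c) + 1)^(3/2)/(cos(c) - 1)^(3/2)


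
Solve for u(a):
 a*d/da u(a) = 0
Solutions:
 u(a) = C1


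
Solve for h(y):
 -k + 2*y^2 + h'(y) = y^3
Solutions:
 h(y) = C1 + k*y + y^4/4 - 2*y^3/3


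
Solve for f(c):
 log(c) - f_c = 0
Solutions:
 f(c) = C1 + c*log(c) - c


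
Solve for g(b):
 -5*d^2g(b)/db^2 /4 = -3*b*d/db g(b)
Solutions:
 g(b) = C1 + C2*erfi(sqrt(30)*b/5)


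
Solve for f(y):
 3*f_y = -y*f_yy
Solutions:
 f(y) = C1 + C2/y^2


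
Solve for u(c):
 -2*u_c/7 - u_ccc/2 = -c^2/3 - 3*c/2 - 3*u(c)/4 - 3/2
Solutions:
 u(c) = C1*exp(42^(1/3)*c*(-(1323 + sqrt(1771833))^(1/3) + 8*42^(1/3)/(1323 + sqrt(1771833))^(1/3))/84)*sin(14^(1/3)*3^(1/6)*c*(24*14^(1/3)/(1323 + sqrt(1771833))^(1/3) + 3^(2/3)*(1323 + sqrt(1771833))^(1/3))/84) + C2*exp(42^(1/3)*c*(-(1323 + sqrt(1771833))^(1/3) + 8*42^(1/3)/(1323 + sqrt(1771833))^(1/3))/84)*cos(14^(1/3)*3^(1/6)*c*(24*14^(1/3)/(1323 + sqrt(1771833))^(1/3) + 3^(2/3)*(1323 + sqrt(1771833))^(1/3))/84) + C3*exp(-42^(1/3)*c*(-(1323 + sqrt(1771833))^(1/3) + 8*42^(1/3)/(1323 + sqrt(1771833))^(1/3))/42) - 4*c^2/9 - 442*c/189 - 11474/3969


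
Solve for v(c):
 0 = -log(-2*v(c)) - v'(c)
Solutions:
 Integral(1/(log(-_y) + log(2)), (_y, v(c))) = C1 - c


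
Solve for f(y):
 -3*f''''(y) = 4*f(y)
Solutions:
 f(y) = (C1*sin(3^(3/4)*y/3) + C2*cos(3^(3/4)*y/3))*exp(-3^(3/4)*y/3) + (C3*sin(3^(3/4)*y/3) + C4*cos(3^(3/4)*y/3))*exp(3^(3/4)*y/3)


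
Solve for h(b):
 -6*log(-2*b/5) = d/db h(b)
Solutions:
 h(b) = C1 - 6*b*log(-b) + 6*b*(-log(2) + 1 + log(5))


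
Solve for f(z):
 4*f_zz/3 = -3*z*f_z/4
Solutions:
 f(z) = C1 + C2*erf(3*sqrt(2)*z/8)


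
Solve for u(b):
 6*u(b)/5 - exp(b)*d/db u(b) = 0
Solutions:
 u(b) = C1*exp(-6*exp(-b)/5)


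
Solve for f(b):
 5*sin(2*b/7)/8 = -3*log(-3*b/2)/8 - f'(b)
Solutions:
 f(b) = C1 - 3*b*log(-b)/8 - 3*b*log(3)/8 + 3*b*log(2)/8 + 3*b/8 + 35*cos(2*b/7)/16


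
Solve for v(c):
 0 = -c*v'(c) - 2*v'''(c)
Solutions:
 v(c) = C1 + Integral(C2*airyai(-2^(2/3)*c/2) + C3*airybi(-2^(2/3)*c/2), c)


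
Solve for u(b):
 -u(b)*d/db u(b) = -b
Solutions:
 u(b) = -sqrt(C1 + b^2)
 u(b) = sqrt(C1 + b^2)


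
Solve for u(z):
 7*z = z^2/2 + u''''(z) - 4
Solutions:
 u(z) = C1 + C2*z + C3*z^2 + C4*z^3 - z^6/720 + 7*z^5/120 + z^4/6


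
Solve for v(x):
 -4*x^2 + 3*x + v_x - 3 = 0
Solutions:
 v(x) = C1 + 4*x^3/3 - 3*x^2/2 + 3*x


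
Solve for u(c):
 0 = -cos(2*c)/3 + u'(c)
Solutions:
 u(c) = C1 + sin(2*c)/6


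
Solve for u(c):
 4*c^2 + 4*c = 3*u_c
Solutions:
 u(c) = C1 + 4*c^3/9 + 2*c^2/3


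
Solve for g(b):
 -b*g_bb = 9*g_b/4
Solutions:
 g(b) = C1 + C2/b^(5/4)


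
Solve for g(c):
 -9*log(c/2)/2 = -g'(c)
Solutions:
 g(c) = C1 + 9*c*log(c)/2 - 9*c/2 - 9*c*log(2)/2


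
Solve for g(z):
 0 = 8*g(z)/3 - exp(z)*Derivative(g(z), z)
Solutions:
 g(z) = C1*exp(-8*exp(-z)/3)


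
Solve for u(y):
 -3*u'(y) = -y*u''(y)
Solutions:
 u(y) = C1 + C2*y^4


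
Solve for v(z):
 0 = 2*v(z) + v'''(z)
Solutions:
 v(z) = C3*exp(-2^(1/3)*z) + (C1*sin(2^(1/3)*sqrt(3)*z/2) + C2*cos(2^(1/3)*sqrt(3)*z/2))*exp(2^(1/3)*z/2)


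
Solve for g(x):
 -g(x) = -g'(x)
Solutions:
 g(x) = C1*exp(x)


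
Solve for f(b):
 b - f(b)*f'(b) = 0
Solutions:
 f(b) = -sqrt(C1 + b^2)
 f(b) = sqrt(C1 + b^2)


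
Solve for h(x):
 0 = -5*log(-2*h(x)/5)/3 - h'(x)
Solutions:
 3*Integral(1/(log(-_y) - log(5) + log(2)), (_y, h(x)))/5 = C1 - x


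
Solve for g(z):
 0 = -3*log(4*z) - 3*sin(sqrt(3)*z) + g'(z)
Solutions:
 g(z) = C1 + 3*z*log(z) - 3*z + 6*z*log(2) - sqrt(3)*cos(sqrt(3)*z)


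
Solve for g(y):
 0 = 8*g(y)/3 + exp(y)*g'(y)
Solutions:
 g(y) = C1*exp(8*exp(-y)/3)


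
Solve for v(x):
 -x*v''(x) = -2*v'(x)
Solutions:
 v(x) = C1 + C2*x^3


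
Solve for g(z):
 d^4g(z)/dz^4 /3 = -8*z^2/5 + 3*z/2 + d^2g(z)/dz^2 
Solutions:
 g(z) = C1 + C2*z + C3*exp(-sqrt(3)*z) + C4*exp(sqrt(3)*z) + 2*z^4/15 - z^3/4 + 8*z^2/15


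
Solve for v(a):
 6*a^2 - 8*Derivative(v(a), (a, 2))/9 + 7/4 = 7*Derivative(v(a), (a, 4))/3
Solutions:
 v(a) = C1 + C2*a + C3*sin(2*sqrt(42)*a/21) + C4*cos(2*sqrt(42)*a/21) + 9*a^4/16 - 1071*a^2/64


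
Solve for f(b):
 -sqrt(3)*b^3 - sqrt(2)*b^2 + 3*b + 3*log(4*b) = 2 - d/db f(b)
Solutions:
 f(b) = C1 + sqrt(3)*b^4/4 + sqrt(2)*b^3/3 - 3*b^2/2 - 3*b*log(b) - b*log(64) + 5*b


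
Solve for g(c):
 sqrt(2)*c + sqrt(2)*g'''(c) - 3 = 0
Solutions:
 g(c) = C1 + C2*c + C3*c^2 - c^4/24 + sqrt(2)*c^3/4


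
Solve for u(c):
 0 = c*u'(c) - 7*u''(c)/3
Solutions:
 u(c) = C1 + C2*erfi(sqrt(42)*c/14)


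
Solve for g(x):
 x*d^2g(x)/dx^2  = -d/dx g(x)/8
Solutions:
 g(x) = C1 + C2*x^(7/8)


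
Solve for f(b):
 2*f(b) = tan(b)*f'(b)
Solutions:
 f(b) = C1*sin(b)^2


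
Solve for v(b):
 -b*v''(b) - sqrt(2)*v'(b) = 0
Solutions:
 v(b) = C1 + C2*b^(1 - sqrt(2))


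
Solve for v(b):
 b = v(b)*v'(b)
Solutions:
 v(b) = -sqrt(C1 + b^2)
 v(b) = sqrt(C1 + b^2)


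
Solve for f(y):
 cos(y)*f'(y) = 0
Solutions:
 f(y) = C1


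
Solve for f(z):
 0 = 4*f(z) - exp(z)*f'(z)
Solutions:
 f(z) = C1*exp(-4*exp(-z))


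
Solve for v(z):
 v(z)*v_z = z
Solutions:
 v(z) = -sqrt(C1 + z^2)
 v(z) = sqrt(C1 + z^2)


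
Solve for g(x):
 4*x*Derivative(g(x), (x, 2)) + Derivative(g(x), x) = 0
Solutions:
 g(x) = C1 + C2*x^(3/4)


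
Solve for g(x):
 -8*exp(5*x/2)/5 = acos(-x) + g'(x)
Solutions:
 g(x) = C1 - x*acos(-x) - sqrt(1 - x^2) - 16*exp(5*x/2)/25


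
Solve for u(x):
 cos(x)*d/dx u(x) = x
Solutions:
 u(x) = C1 + Integral(x/cos(x), x)


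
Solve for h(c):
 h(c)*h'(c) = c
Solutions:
 h(c) = -sqrt(C1 + c^2)
 h(c) = sqrt(C1 + c^2)


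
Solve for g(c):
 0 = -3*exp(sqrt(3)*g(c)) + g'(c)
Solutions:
 g(c) = sqrt(3)*(2*log(-1/(C1 + 3*c)) - log(3))/6


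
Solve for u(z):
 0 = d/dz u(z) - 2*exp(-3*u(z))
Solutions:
 u(z) = log(C1 + 6*z)/3
 u(z) = log((-3^(1/3) - 3^(5/6)*I)*(C1 + 2*z)^(1/3)/2)
 u(z) = log((-3^(1/3) + 3^(5/6)*I)*(C1 + 2*z)^(1/3)/2)


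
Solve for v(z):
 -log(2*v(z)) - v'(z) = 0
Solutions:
 Integral(1/(log(_y) + log(2)), (_y, v(z))) = C1 - z


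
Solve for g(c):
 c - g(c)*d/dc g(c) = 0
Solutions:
 g(c) = -sqrt(C1 + c^2)
 g(c) = sqrt(C1 + c^2)


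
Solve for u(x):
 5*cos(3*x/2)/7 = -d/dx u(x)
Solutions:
 u(x) = C1 - 10*sin(3*x/2)/21


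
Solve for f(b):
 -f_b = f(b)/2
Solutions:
 f(b) = C1*exp(-b/2)


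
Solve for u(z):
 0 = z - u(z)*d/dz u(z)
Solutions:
 u(z) = -sqrt(C1 + z^2)
 u(z) = sqrt(C1 + z^2)


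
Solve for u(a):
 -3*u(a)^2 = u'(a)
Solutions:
 u(a) = 1/(C1 + 3*a)


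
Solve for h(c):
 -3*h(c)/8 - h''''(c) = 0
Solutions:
 h(c) = (C1*sin(2^(3/4)*3^(1/4)*c/4) + C2*cos(2^(3/4)*3^(1/4)*c/4))*exp(-2^(3/4)*3^(1/4)*c/4) + (C3*sin(2^(3/4)*3^(1/4)*c/4) + C4*cos(2^(3/4)*3^(1/4)*c/4))*exp(2^(3/4)*3^(1/4)*c/4)


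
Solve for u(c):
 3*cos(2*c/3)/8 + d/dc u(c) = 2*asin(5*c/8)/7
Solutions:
 u(c) = C1 + 2*c*asin(5*c/8)/7 + 2*sqrt(64 - 25*c^2)/35 - 9*sin(2*c/3)/16


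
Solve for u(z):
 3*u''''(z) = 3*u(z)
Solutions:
 u(z) = C1*exp(-z) + C2*exp(z) + C3*sin(z) + C4*cos(z)


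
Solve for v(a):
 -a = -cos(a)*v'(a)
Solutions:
 v(a) = C1 + Integral(a/cos(a), a)


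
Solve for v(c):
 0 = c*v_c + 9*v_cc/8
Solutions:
 v(c) = C1 + C2*erf(2*c/3)


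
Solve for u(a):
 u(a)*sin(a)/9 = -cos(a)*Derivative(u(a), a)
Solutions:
 u(a) = C1*cos(a)^(1/9)


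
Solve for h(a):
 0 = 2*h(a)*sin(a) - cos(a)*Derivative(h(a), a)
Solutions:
 h(a) = C1/cos(a)^2


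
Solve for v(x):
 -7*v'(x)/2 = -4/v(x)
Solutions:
 v(x) = -sqrt(C1 + 112*x)/7
 v(x) = sqrt(C1 + 112*x)/7


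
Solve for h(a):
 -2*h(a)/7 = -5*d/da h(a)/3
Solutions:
 h(a) = C1*exp(6*a/35)


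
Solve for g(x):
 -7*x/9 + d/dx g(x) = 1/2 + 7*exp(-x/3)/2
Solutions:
 g(x) = C1 + 7*x^2/18 + x/2 - 21*exp(-x/3)/2


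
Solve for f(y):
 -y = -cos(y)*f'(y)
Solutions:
 f(y) = C1 + Integral(y/cos(y), y)


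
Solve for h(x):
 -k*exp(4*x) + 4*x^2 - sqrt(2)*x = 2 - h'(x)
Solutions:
 h(x) = C1 + k*exp(4*x)/4 - 4*x^3/3 + sqrt(2)*x^2/2 + 2*x


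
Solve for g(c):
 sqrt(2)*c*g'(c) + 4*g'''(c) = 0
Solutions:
 g(c) = C1 + Integral(C2*airyai(-sqrt(2)*c/2) + C3*airybi(-sqrt(2)*c/2), c)


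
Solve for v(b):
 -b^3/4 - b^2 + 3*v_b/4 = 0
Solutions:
 v(b) = C1 + b^4/12 + 4*b^3/9


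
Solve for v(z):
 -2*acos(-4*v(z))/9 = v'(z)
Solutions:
 Integral(1/acos(-4*_y), (_y, v(z))) = C1 - 2*z/9


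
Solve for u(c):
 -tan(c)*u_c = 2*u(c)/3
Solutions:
 u(c) = C1/sin(c)^(2/3)


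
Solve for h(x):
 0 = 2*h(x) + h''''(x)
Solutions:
 h(x) = (C1*sin(2^(3/4)*x/2) + C2*cos(2^(3/4)*x/2))*exp(-2^(3/4)*x/2) + (C3*sin(2^(3/4)*x/2) + C4*cos(2^(3/4)*x/2))*exp(2^(3/4)*x/2)


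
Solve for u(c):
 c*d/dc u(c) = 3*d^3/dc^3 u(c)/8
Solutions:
 u(c) = C1 + Integral(C2*airyai(2*3^(2/3)*c/3) + C3*airybi(2*3^(2/3)*c/3), c)


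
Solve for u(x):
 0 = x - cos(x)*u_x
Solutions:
 u(x) = C1 + Integral(x/cos(x), x)


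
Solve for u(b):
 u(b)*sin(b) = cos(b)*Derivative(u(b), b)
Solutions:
 u(b) = C1/cos(b)


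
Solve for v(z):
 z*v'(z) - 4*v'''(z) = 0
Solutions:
 v(z) = C1 + Integral(C2*airyai(2^(1/3)*z/2) + C3*airybi(2^(1/3)*z/2), z)


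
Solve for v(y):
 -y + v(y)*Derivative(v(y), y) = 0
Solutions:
 v(y) = -sqrt(C1 + y^2)
 v(y) = sqrt(C1 + y^2)


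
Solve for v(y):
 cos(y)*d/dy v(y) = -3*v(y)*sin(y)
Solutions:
 v(y) = C1*cos(y)^3


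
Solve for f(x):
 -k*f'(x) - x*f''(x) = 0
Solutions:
 f(x) = C1 + x^(1 - re(k))*(C2*sin(log(x)*Abs(im(k))) + C3*cos(log(x)*im(k)))


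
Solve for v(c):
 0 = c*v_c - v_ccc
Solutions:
 v(c) = C1 + Integral(C2*airyai(c) + C3*airybi(c), c)


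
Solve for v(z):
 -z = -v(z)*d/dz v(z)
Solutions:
 v(z) = -sqrt(C1 + z^2)
 v(z) = sqrt(C1 + z^2)


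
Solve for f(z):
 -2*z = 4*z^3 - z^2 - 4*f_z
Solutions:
 f(z) = C1 + z^4/4 - z^3/12 + z^2/4


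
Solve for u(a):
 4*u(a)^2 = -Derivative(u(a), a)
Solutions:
 u(a) = 1/(C1 + 4*a)


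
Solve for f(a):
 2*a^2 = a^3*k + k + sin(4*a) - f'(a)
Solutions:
 f(a) = C1 + a^4*k/4 - 2*a^3/3 + a*k - cos(4*a)/4


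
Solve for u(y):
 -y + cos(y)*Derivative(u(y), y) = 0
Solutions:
 u(y) = C1 + Integral(y/cos(y), y)


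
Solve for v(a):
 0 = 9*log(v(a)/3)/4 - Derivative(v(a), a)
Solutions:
 4*Integral(1/(-log(_y) + log(3)), (_y, v(a)))/9 = C1 - a


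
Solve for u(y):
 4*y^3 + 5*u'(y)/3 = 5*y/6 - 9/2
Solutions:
 u(y) = C1 - 3*y^4/5 + y^2/4 - 27*y/10


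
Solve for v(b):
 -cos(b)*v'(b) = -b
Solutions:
 v(b) = C1 + Integral(b/cos(b), b)


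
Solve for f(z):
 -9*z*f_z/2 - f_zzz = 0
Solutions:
 f(z) = C1 + Integral(C2*airyai(-6^(2/3)*z/2) + C3*airybi(-6^(2/3)*z/2), z)


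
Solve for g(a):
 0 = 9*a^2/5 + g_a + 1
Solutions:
 g(a) = C1 - 3*a^3/5 - a


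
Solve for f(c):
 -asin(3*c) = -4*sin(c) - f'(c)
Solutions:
 f(c) = C1 + c*asin(3*c) + sqrt(1 - 9*c^2)/3 + 4*cos(c)


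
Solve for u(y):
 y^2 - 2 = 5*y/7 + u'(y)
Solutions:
 u(y) = C1 + y^3/3 - 5*y^2/14 - 2*y


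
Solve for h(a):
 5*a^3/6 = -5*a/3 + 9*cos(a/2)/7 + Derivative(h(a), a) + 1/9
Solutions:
 h(a) = C1 + 5*a^4/24 + 5*a^2/6 - a/9 - 18*sin(a/2)/7


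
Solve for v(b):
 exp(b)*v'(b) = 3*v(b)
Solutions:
 v(b) = C1*exp(-3*exp(-b))


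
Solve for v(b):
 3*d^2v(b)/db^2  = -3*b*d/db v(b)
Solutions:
 v(b) = C1 + C2*erf(sqrt(2)*b/2)


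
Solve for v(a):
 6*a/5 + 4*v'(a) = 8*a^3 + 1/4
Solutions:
 v(a) = C1 + a^4/2 - 3*a^2/20 + a/16


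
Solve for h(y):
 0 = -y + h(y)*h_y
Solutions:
 h(y) = -sqrt(C1 + y^2)
 h(y) = sqrt(C1 + y^2)


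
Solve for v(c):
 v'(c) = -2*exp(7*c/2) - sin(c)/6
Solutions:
 v(c) = C1 - 4*exp(7*c/2)/7 + cos(c)/6


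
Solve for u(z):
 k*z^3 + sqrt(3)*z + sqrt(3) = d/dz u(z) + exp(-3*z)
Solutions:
 u(z) = C1 + k*z^4/4 + sqrt(3)*z^2/2 + sqrt(3)*z + exp(-3*z)/3


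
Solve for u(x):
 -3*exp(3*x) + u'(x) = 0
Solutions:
 u(x) = C1 + exp(3*x)


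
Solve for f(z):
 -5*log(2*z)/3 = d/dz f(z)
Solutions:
 f(z) = C1 - 5*z*log(z)/3 - 5*z*log(2)/3 + 5*z/3


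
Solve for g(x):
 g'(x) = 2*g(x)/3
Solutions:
 g(x) = C1*exp(2*x/3)


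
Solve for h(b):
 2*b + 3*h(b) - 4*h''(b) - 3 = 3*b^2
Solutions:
 h(b) = C1*exp(-sqrt(3)*b/2) + C2*exp(sqrt(3)*b/2) + b^2 - 2*b/3 + 11/3


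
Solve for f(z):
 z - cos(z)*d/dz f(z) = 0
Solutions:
 f(z) = C1 + Integral(z/cos(z), z)


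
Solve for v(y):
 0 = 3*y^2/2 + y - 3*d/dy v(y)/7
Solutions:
 v(y) = C1 + 7*y^3/6 + 7*y^2/6


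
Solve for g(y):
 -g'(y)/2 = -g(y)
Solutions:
 g(y) = C1*exp(2*y)


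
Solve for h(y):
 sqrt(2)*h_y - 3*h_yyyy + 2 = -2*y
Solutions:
 h(y) = C1 + C4*exp(2^(1/6)*3^(2/3)*y/3) - sqrt(2)*y^2/2 - sqrt(2)*y + (C2*sin(6^(1/6)*y/2) + C3*cos(6^(1/6)*y/2))*exp(-2^(1/6)*3^(2/3)*y/6)


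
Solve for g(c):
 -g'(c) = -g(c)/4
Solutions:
 g(c) = C1*exp(c/4)


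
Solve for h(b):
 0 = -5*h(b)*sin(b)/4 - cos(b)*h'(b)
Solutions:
 h(b) = C1*cos(b)^(5/4)


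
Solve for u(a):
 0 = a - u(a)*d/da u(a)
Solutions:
 u(a) = -sqrt(C1 + a^2)
 u(a) = sqrt(C1 + a^2)


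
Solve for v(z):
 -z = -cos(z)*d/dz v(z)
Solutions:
 v(z) = C1 + Integral(z/cos(z), z)


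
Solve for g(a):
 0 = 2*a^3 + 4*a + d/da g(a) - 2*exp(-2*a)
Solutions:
 g(a) = C1 - a^4/2 - 2*a^2 - exp(-2*a)


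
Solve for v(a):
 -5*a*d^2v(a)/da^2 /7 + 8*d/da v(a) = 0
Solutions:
 v(a) = C1 + C2*a^(61/5)


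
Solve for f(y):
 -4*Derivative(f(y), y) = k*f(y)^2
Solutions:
 f(y) = 4/(C1 + k*y)


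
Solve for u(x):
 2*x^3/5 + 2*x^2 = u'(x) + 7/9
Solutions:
 u(x) = C1 + x^4/10 + 2*x^3/3 - 7*x/9


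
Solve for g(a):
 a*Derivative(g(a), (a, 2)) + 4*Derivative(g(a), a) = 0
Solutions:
 g(a) = C1 + C2/a^3


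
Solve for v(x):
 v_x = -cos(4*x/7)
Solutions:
 v(x) = C1 - 7*sin(4*x/7)/4


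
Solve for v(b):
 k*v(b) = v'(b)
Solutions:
 v(b) = C1*exp(b*k)


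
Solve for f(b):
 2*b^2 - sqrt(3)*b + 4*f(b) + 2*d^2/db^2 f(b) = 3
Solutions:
 f(b) = C1*sin(sqrt(2)*b) + C2*cos(sqrt(2)*b) - b^2/2 + sqrt(3)*b/4 + 5/4


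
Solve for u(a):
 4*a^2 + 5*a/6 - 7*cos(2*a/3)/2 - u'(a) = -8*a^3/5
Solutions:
 u(a) = C1 + 2*a^4/5 + 4*a^3/3 + 5*a^2/12 - 21*sin(2*a/3)/4


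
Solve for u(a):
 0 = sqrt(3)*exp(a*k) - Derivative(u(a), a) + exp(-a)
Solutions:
 u(a) = C1 - exp(-a) + sqrt(3)*exp(a*k)/k


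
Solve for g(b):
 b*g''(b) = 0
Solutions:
 g(b) = C1 + C2*b


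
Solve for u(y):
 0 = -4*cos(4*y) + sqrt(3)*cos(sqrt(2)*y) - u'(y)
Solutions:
 u(y) = C1 - sin(4*y) + sqrt(6)*sin(sqrt(2)*y)/2


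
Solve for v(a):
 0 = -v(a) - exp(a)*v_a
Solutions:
 v(a) = C1*exp(exp(-a))


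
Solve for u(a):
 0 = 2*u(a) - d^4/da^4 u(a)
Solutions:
 u(a) = C1*exp(-2^(1/4)*a) + C2*exp(2^(1/4)*a) + C3*sin(2^(1/4)*a) + C4*cos(2^(1/4)*a)


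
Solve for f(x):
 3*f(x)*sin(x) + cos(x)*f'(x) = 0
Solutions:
 f(x) = C1*cos(x)^3


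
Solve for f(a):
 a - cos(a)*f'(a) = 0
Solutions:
 f(a) = C1 + Integral(a/cos(a), a)


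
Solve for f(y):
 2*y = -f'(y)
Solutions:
 f(y) = C1 - y^2


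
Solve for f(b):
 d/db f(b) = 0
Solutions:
 f(b) = C1


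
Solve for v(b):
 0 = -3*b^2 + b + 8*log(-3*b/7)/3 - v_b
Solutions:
 v(b) = C1 - b^3 + b^2/2 + 8*b*log(-b)/3 + 8*b*(-log(7) - 1 + log(3))/3


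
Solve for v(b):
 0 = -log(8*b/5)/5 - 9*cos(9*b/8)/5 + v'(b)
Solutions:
 v(b) = C1 + b*log(b)/5 - b*log(5)/5 - b/5 + 3*b*log(2)/5 + 8*sin(9*b/8)/5


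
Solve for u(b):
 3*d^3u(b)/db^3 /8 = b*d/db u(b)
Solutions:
 u(b) = C1 + Integral(C2*airyai(2*3^(2/3)*b/3) + C3*airybi(2*3^(2/3)*b/3), b)


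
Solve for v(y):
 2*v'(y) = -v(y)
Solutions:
 v(y) = C1*exp(-y/2)


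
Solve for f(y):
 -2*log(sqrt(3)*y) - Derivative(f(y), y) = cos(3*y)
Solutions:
 f(y) = C1 - 2*y*log(y) - y*log(3) + 2*y - sin(3*y)/3


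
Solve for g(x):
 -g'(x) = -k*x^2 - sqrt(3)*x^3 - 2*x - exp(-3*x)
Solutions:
 g(x) = C1 + k*x^3/3 + sqrt(3)*x^4/4 + x^2 - exp(-3*x)/3


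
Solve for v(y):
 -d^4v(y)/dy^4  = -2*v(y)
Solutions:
 v(y) = C1*exp(-2^(1/4)*y) + C2*exp(2^(1/4)*y) + C3*sin(2^(1/4)*y) + C4*cos(2^(1/4)*y)


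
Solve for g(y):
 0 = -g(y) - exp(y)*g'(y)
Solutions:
 g(y) = C1*exp(exp(-y))


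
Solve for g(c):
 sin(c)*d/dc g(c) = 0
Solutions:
 g(c) = C1


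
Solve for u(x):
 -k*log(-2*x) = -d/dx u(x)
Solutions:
 u(x) = C1 + k*x*log(-x) + k*x*(-1 + log(2))


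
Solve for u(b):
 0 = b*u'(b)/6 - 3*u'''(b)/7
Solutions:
 u(b) = C1 + Integral(C2*airyai(84^(1/3)*b/6) + C3*airybi(84^(1/3)*b/6), b)


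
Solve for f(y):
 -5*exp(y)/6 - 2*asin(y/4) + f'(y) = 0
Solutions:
 f(y) = C1 + 2*y*asin(y/4) + 2*sqrt(16 - y^2) + 5*exp(y)/6


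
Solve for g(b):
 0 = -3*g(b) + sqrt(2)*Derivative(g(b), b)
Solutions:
 g(b) = C1*exp(3*sqrt(2)*b/2)


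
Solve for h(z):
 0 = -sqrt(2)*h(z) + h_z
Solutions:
 h(z) = C1*exp(sqrt(2)*z)


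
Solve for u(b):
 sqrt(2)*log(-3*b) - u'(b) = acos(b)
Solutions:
 u(b) = C1 + sqrt(2)*b*(log(-b) - 1) - b*acos(b) + sqrt(2)*b*log(3) + sqrt(1 - b^2)


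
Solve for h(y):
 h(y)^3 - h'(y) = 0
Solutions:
 h(y) = -sqrt(2)*sqrt(-1/(C1 + y))/2
 h(y) = sqrt(2)*sqrt(-1/(C1 + y))/2


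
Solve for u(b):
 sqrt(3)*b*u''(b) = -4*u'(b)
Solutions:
 u(b) = C1 + C2*b^(1 - 4*sqrt(3)/3)


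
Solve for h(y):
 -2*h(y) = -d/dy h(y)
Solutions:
 h(y) = C1*exp(2*y)


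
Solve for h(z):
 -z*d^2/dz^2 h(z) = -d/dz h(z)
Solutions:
 h(z) = C1 + C2*z^2


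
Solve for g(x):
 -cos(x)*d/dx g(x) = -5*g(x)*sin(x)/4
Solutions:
 g(x) = C1/cos(x)^(5/4)


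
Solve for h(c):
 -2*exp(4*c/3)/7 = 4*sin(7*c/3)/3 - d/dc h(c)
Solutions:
 h(c) = C1 + 3*exp(4*c/3)/14 - 4*cos(7*c/3)/7


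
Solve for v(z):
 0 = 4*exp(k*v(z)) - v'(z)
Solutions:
 v(z) = Piecewise((log(-1/(C1*k + 4*k*z))/k, Ne(k, 0)), (nan, True))
 v(z) = Piecewise((C1 + 4*z, Eq(k, 0)), (nan, True))


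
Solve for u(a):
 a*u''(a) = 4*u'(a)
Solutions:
 u(a) = C1 + C2*a^5


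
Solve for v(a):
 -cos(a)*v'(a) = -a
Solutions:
 v(a) = C1 + Integral(a/cos(a), a)


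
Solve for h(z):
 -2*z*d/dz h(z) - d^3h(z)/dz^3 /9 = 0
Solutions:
 h(z) = C1 + Integral(C2*airyai(-18^(1/3)*z) + C3*airybi(-18^(1/3)*z), z)


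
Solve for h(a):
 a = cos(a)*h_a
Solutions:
 h(a) = C1 + Integral(a/cos(a), a)


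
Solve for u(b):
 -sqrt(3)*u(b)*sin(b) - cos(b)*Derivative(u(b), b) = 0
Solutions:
 u(b) = C1*cos(b)^(sqrt(3))


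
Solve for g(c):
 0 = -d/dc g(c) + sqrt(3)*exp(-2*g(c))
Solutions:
 g(c) = log(-sqrt(C1 + 2*sqrt(3)*c))
 g(c) = log(C1 + 2*sqrt(3)*c)/2


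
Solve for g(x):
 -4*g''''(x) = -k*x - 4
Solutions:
 g(x) = C1 + C2*x + C3*x^2 + C4*x^3 + k*x^5/480 + x^4/24


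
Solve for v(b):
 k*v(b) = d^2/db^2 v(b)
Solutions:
 v(b) = C1*exp(-b*sqrt(k)) + C2*exp(b*sqrt(k))


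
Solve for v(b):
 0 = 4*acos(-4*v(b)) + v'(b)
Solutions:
 Integral(1/acos(-4*_y), (_y, v(b))) = C1 - 4*b


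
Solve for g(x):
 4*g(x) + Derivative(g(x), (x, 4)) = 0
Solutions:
 g(x) = (C1*sin(x) + C2*cos(x))*exp(-x) + (C3*sin(x) + C4*cos(x))*exp(x)


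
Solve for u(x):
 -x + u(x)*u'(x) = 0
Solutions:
 u(x) = -sqrt(C1 + x^2)
 u(x) = sqrt(C1 + x^2)


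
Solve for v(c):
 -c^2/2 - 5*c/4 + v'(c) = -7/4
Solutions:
 v(c) = C1 + c^3/6 + 5*c^2/8 - 7*c/4


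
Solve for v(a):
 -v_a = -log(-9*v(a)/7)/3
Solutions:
 -3*Integral(1/(log(-_y) - log(7) + 2*log(3)), (_y, v(a))) = C1 - a


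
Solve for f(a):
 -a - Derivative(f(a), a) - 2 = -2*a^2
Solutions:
 f(a) = C1 + 2*a^3/3 - a^2/2 - 2*a


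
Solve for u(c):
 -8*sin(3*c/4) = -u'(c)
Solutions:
 u(c) = C1 - 32*cos(3*c/4)/3


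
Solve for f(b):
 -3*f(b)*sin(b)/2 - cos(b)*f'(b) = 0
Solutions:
 f(b) = C1*cos(b)^(3/2)


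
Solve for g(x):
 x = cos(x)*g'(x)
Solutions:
 g(x) = C1 + Integral(x/cos(x), x)


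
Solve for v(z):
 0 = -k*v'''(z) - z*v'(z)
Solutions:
 v(z) = C1 + Integral(C2*airyai(z*(-1/k)^(1/3)) + C3*airybi(z*(-1/k)^(1/3)), z)


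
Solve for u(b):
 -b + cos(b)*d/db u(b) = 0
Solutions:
 u(b) = C1 + Integral(b/cos(b), b)


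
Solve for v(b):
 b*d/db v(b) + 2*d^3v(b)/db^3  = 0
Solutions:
 v(b) = C1 + Integral(C2*airyai(-2^(2/3)*b/2) + C3*airybi(-2^(2/3)*b/2), b)


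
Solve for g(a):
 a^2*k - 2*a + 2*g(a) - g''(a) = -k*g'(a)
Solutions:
 g(a) = C1*exp(a*(k - sqrt(k^2 + 8))/2) + C2*exp(a*(k + sqrt(k^2 + 8))/2) - a^2*k/2 + a*k^2/2 + a - k^3/4 - k


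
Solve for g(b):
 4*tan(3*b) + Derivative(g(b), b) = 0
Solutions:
 g(b) = C1 + 4*log(cos(3*b))/3


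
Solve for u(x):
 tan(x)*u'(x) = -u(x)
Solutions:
 u(x) = C1/sin(x)


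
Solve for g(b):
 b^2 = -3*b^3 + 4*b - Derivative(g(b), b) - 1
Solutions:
 g(b) = C1 - 3*b^4/4 - b^3/3 + 2*b^2 - b


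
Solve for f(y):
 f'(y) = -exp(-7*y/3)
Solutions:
 f(y) = C1 + 3*exp(-7*y/3)/7


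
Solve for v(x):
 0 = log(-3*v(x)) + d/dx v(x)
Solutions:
 Integral(1/(log(-_y) + log(3)), (_y, v(x))) = C1 - x


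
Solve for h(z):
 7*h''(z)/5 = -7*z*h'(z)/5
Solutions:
 h(z) = C1 + C2*erf(sqrt(2)*z/2)


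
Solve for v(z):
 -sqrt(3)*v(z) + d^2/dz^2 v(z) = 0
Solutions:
 v(z) = C1*exp(-3^(1/4)*z) + C2*exp(3^(1/4)*z)


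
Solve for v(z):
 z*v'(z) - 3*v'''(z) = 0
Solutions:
 v(z) = C1 + Integral(C2*airyai(3^(2/3)*z/3) + C3*airybi(3^(2/3)*z/3), z)


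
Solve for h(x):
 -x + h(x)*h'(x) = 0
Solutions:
 h(x) = -sqrt(C1 + x^2)
 h(x) = sqrt(C1 + x^2)


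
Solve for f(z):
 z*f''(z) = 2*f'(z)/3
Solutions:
 f(z) = C1 + C2*z^(5/3)


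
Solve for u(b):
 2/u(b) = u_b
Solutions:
 u(b) = -sqrt(C1 + 4*b)
 u(b) = sqrt(C1 + 4*b)


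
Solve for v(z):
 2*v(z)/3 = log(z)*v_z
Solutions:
 v(z) = C1*exp(2*li(z)/3)


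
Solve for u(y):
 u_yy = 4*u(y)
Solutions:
 u(y) = C1*exp(-2*y) + C2*exp(2*y)


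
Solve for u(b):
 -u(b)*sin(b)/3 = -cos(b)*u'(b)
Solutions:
 u(b) = C1/cos(b)^(1/3)


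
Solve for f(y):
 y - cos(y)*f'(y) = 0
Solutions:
 f(y) = C1 + Integral(y/cos(y), y)


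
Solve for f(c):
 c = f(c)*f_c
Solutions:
 f(c) = -sqrt(C1 + c^2)
 f(c) = sqrt(C1 + c^2)


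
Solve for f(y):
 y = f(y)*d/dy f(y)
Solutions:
 f(y) = -sqrt(C1 + y^2)
 f(y) = sqrt(C1 + y^2)


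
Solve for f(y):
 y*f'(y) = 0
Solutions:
 f(y) = C1


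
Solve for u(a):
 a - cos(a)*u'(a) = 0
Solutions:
 u(a) = C1 + Integral(a/cos(a), a)


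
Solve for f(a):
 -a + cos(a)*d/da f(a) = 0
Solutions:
 f(a) = C1 + Integral(a/cos(a), a)


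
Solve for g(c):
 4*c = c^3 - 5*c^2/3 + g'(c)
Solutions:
 g(c) = C1 - c^4/4 + 5*c^3/9 + 2*c^2


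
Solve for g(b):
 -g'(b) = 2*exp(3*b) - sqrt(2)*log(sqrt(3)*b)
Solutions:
 g(b) = C1 + sqrt(2)*b*log(b) + sqrt(2)*b*(-1 + log(3)/2) - 2*exp(3*b)/3


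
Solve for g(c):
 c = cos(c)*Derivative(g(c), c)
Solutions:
 g(c) = C1 + Integral(c/cos(c), c)
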